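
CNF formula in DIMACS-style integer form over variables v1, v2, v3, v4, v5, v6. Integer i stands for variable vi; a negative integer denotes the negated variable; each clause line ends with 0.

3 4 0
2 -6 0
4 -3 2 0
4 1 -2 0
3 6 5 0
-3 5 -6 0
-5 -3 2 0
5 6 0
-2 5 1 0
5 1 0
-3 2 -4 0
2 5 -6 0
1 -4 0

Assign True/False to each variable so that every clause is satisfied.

v1=T, v2=T, v3=F, v4=T, v5=T, v6=T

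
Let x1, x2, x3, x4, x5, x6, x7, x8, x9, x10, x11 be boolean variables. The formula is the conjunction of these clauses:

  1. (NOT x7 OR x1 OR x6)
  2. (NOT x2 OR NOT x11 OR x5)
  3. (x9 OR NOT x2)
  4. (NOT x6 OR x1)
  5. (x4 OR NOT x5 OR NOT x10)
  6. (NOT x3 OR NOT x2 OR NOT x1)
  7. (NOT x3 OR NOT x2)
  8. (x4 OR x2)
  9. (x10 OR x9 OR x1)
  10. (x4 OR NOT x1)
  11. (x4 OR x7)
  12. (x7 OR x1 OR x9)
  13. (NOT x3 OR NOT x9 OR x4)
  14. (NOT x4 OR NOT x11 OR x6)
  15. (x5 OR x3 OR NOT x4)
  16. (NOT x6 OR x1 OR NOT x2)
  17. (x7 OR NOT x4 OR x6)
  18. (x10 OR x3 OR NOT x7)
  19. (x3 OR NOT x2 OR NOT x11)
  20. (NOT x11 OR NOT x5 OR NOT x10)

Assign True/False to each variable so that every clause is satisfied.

x1=True, x2=False, x3=True, x4=True, x5=False, x6=True, x7=False, x8=False, x9=True, x10=True, x11=False

Pure literal: x11 appears only negated; assign x11 = False.
Set x1 = True and propagate.
  then x4 is forced to True.
For the remaining variables, x2 = False, x3 = True, x5 = False, x6 = True, x7 = False, x8 = False, x9 = True, x10 = True works.
Every clause has at least one true literal under this assignment.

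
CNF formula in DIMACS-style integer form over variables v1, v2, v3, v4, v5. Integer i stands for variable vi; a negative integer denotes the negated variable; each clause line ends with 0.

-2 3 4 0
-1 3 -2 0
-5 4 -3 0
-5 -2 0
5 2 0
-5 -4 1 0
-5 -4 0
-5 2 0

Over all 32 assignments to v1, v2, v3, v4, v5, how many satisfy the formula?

Satisfying assignments:
  v1=F v2=T v3=F v4=T v5=F
  v1=F v2=T v3=T v4=F v5=F
  v1=F v2=T v3=T v4=T v5=F
  v1=T v2=T v3=T v4=F v5=F
  v1=T v2=T v3=T v4=T v5=F
Count: 5.

5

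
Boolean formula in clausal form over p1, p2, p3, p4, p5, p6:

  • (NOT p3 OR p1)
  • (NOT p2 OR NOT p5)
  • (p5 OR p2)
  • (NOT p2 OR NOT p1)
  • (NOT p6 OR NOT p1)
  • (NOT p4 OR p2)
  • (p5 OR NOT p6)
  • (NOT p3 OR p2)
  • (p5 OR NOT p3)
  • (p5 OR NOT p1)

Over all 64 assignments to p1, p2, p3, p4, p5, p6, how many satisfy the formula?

Satisfying assignments:
  p1=F p2=F p3=F p4=F p5=T p6=F
  p1=F p2=F p3=F p4=F p5=T p6=T
  p1=F p2=T p3=F p4=F p5=F p6=F
  p1=F p2=T p3=F p4=T p5=F p6=F
  p1=T p2=F p3=F p4=F p5=T p6=F
Count: 5.

5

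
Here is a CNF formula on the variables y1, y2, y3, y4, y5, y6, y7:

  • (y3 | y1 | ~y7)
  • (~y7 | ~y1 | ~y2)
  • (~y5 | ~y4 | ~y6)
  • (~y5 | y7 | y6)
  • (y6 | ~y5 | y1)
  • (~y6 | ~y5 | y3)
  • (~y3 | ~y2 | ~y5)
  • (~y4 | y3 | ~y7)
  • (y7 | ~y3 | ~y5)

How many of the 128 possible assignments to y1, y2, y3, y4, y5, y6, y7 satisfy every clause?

Split on y5, then y3.
  y5=T, y3=T: remaining (y1,y2,y4,y6,y7) ∈ {(F,F,F,T,T); (T,F,F,F,T); (T,F,F,T,T); (T,F,T,F,T)} — 4.
  y5=T, y3=F: remaining (y1,y2,y4,y6,y7) ∈ {(T,F,F,F,T)} — 1.
  y5=F, y3=T: y4, y6 free; 7 ways for (y1,y2,y7) × 2^2 = 28.
  y5=F, y3=F: y6 free; 9 ways for (y1,y2,y4,y7) × 2^1 = 18.
Total: 4 + 1 + 28 + 18 = 51.

51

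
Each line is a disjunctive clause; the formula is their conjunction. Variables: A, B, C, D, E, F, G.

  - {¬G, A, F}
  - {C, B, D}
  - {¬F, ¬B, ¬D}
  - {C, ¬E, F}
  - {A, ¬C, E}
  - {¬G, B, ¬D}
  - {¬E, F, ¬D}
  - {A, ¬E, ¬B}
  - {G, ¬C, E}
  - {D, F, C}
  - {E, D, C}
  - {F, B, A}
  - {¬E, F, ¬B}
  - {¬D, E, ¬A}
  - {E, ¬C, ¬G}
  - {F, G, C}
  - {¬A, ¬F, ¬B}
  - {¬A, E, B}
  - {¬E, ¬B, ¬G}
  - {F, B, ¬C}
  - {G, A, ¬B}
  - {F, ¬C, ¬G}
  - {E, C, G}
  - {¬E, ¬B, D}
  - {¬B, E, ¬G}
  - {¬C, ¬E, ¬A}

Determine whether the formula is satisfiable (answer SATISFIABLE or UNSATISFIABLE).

Branch on A: take A = True.
Try B = False.
  then E is forced to True.
  then C is forced to False.
  then D is forced to True.
  then F is forced to True.
  then G is forced to False.
So A=True  B=False  C=False  D=True  E=True  F=True  G=False is a satisfying assignment.

SATISFIABLE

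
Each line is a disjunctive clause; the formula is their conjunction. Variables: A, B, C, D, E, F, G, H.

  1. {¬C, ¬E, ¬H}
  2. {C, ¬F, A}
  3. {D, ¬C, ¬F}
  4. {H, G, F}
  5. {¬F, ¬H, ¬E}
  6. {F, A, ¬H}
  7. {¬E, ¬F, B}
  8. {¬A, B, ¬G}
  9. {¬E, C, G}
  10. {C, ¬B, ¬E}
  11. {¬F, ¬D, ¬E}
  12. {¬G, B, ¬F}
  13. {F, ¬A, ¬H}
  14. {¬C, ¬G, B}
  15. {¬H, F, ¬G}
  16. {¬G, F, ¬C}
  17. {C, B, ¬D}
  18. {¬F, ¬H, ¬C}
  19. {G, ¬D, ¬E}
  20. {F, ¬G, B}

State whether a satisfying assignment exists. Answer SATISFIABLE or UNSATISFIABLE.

SATISFIABLE

Pure literal: E appears only negated; assign E = False.
Set A = False and propagate.
Set B = True and propagate.
Try C = False.
  then F is forced to False.
  then H is forced to False.
  then G is forced to True.
D is now unconstrained; take D = True.
So A = F, B = T, C = F, D = T, E = F, F = F, G = T, H = F is a satisfying assignment.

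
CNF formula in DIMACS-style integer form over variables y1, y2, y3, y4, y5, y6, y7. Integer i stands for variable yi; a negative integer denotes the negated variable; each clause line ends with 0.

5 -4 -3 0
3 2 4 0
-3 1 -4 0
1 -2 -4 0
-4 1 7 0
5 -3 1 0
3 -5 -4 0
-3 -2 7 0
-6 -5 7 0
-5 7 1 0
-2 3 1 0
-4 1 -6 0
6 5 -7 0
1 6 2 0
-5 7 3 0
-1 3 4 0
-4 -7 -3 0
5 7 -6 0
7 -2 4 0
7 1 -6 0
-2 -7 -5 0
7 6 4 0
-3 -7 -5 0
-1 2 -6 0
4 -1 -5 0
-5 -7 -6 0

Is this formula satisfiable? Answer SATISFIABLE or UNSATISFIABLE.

Branch on y1: take y1 = True.
The remaining clauses are satisfied by y2 = True, y3 = False, y4 = True, y5 = False, y6 = True, y7 = True.
So y1 = True, y2 = True, y3 = False, y4 = True, y5 = False, y6 = True, y7 = True is a satisfying assignment.

SATISFIABLE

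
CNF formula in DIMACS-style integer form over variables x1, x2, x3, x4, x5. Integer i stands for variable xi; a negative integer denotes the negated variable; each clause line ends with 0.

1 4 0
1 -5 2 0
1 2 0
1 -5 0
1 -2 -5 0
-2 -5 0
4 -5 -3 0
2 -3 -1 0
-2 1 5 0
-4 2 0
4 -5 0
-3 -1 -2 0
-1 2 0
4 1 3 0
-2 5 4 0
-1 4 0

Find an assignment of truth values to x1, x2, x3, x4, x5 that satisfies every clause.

Set x1 = True and propagate.
  then x2 is forced to True.
  then x5 is forced to False.
  then x3 is forced to False.
  then x4 is forced to True.
Every clause has at least one true literal under this assignment.
Check each clause:
  1. (x1 ∨ x4) — x1 is true.
  2. (x1 ∨ x2 ∨ ¬x5) — x1 is true.
  3. (x1 ∨ x2) — x1 is true.
  4. (x1 ∨ ¬x5) — x1 is true.
  5. (x1 ∨ ¬x2 ∨ ¬x5) — x1 is true.
  6. (¬x2 ∨ ¬x5) — ¬x5 is true.
  7. (x4 ∨ ¬x5 ∨ ¬x3) — ¬x5 is true.
  8. (x2 ∨ ¬x3 ∨ ¬x1) — x2 is true.
  9. (¬x2 ∨ x1 ∨ x5) — x1 is true.
  10. (¬x4 ∨ x2) — x2 is true.
  11. (x4 ∨ ¬x5) — ¬x5 is true.
  12. (¬x1 ∨ ¬x2 ∨ ¬x3) — ¬x3 is true.
  13. (x2 ∨ ¬x1) — x2 is true.
  14. (x1 ∨ x4 ∨ x3) — x1 is true.
  15. (¬x2 ∨ x5 ∨ x4) — x4 is true.
  16. (x4 ∨ ¬x1) — x4 is true.

x1=True, x2=True, x3=False, x4=True, x5=False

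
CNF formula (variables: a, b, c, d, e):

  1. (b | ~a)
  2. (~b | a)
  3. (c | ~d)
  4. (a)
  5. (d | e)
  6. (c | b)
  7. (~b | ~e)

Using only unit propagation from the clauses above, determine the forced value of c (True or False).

Unit clause (a) sets a = True.
(~a | b) with a = True leaves only b, so b = True.
(~b | ~e) with b = True leaves only ~e, so e = False.
(e | d): since e = False, the clause reduces to (d). d = True.
In (c | ~d), ~d is now false; c must hold, so c = True.

True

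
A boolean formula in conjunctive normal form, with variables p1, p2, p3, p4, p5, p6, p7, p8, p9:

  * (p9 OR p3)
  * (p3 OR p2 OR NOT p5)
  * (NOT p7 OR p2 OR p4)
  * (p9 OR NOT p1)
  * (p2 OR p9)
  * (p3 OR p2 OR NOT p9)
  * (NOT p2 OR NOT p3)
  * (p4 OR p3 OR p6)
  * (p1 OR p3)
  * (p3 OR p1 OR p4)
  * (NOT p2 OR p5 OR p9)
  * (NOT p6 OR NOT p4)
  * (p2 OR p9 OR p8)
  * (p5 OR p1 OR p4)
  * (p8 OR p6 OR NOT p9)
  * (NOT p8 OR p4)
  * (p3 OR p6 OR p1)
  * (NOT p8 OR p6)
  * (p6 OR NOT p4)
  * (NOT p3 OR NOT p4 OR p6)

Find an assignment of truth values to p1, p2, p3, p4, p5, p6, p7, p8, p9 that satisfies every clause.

Pure literal: p7 appears only negated; assign p7 = False.
Set p1 = False and propagate.
  then p3 is forced to True.
  then p2 is forced to False.
  then p9 is forced to True.
Try p4 = False.
  then p5 is forced to True.
  then p8 is forced to False.
  then p6 is forced to True.
Every clause has at least one true literal under this assignment.

p1 = F, p2 = F, p3 = T, p4 = F, p5 = T, p6 = T, p7 = F, p8 = F, p9 = T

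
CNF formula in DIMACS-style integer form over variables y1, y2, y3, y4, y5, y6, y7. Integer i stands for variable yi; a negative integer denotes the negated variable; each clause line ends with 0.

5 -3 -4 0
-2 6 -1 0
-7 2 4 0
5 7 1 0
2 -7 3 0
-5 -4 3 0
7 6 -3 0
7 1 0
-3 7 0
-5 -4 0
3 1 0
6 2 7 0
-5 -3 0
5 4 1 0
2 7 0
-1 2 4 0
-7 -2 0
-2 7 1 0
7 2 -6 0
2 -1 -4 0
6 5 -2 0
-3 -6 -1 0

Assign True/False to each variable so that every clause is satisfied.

Branch on y1: take y1 = True.
Branch on y2: take y2 = True.
  then y6 is forced to True.
  then y7 is forced to False.
  then y3 is forced to False.
Try y4 = False.
y5 is now unconstrained; take y5 = True.

y1 = T, y2 = T, y3 = F, y4 = F, y5 = T, y6 = T, y7 = F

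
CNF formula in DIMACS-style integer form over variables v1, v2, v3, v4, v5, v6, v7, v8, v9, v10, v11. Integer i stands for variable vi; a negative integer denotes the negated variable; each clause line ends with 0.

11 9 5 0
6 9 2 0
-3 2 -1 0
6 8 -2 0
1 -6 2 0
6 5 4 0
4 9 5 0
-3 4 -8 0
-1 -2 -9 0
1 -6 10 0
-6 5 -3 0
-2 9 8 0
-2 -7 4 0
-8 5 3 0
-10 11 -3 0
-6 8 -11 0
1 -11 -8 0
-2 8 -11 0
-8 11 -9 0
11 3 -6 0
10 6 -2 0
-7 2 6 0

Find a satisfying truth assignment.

v1=T  v2=T  v3=F  v4=T  v5=T  v6=T  v7=T  v8=T  v9=F  v10=T  v11=T

Pure literal: v4 appears only positively; assign v4 = True.
v5 occurs only positively in the remaining clauses — set v5 = True.
Try v1 = True.
Branch on v2: take v2 = True.
  then v9 is forced to False.
  then v8 is forced to True.
For the remaining variables, v3 = False, v6 = True, v7 = True, v10 = True, v11 = True works.
Every clause has at least one true literal under this assignment.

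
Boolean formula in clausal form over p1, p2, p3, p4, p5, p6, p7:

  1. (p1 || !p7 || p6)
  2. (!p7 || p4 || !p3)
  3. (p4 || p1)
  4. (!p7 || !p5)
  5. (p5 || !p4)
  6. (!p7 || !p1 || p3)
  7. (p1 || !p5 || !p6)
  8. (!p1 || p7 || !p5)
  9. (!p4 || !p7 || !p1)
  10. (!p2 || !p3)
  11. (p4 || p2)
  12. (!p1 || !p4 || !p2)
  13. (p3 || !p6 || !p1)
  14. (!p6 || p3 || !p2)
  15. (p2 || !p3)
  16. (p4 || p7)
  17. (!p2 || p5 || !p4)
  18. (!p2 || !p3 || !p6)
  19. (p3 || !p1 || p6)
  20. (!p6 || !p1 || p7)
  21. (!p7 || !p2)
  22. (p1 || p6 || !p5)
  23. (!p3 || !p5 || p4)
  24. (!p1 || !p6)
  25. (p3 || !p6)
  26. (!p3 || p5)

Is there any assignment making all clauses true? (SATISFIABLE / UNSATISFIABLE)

p1 = True:
  propagation gives p6=False, p3=True, p2=False; an empty clause results — contradiction.
p1 = False:
  propagation gives p4=True, p5=True, p7=False, p6=False; an empty clause results — contradiction.
Every branch closes, so no satisfying assignment exists.

UNSATISFIABLE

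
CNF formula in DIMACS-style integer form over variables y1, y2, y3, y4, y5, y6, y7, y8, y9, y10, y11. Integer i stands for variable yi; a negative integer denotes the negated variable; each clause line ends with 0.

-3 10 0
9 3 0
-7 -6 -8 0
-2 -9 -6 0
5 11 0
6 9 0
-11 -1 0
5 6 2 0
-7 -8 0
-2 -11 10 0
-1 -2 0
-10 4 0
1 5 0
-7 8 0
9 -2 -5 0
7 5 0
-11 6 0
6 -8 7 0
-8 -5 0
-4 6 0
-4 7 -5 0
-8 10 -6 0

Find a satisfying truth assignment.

Branch on y1: take y1 = True.
  then y11 is forced to False.
  then y5 is forced to True.
  then y2 is forced to False.
  then y8 is forced to False.
  then y7 is forced to False.
  then y4 is forced to False.
  then y10 is forced to False.
  then y3 is forced to False.
  then y9 is forced to True.
y6 is now unconstrained; take y6 = True.
Check each clause:
  1. (~y3 | y10) — ~y3 is true.
  2. (y3 | y9) — y9 is true.
  3. (~y8 | ~y6 | ~y7) — ~y8 is true.
  4. (~y9 | ~y2 | ~y6) — ~y2 is true.
  5. (y5 | y11) — y5 is true.
  6. (y9 | y6) — y9 is true.
  7. (~y11 | ~y1) — ~y11 is true.
  8. (y5 | y2 | y6) — y5 is true.
  9. (~y8 | ~y7) — ~y8 is true.
  10. (~y11 | y10 | ~y2) — ~y11 is true.
  11. (~y1 | ~y2) — ~y2 is true.
  12. (~y10 | y4) — ~y10 is true.
  13. (y5 | y1) — y1 is true.
  14. (y8 | ~y7) — ~y7 is true.
  15. (y9 | ~y5 | ~y2) — y9 is true.
  16. (y5 | y7) — y5 is true.
  17. (~y11 | y6) — ~y11 is true.
  18. (~y8 | y6 | y7) — ~y8 is true.
  19. (~y5 | ~y8) — ~y8 is true.
  20. (~y4 | y6) — ~y4 is true.
  21. (~y5 | y7 | ~y4) — ~y4 is true.
  22. (~y8 | y10 | ~y6) — ~y8 is true.

y1=True, y2=False, y3=False, y4=False, y5=True, y6=True, y7=False, y8=False, y9=True, y10=False, y11=False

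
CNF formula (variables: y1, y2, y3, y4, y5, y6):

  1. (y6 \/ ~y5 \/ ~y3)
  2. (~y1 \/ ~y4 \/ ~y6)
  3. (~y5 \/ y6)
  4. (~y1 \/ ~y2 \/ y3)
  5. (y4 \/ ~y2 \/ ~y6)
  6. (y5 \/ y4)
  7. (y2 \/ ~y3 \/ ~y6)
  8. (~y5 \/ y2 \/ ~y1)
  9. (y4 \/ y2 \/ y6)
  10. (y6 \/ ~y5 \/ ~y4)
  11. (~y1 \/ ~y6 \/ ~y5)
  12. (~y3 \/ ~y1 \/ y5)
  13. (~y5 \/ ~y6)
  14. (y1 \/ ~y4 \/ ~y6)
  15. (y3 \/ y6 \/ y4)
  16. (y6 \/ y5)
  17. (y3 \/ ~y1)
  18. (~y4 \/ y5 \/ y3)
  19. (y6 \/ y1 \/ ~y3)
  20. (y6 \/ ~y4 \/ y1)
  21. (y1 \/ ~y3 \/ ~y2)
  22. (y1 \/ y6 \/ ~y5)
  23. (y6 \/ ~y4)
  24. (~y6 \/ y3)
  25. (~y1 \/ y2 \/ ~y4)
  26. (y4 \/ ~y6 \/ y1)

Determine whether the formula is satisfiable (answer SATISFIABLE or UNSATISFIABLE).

y6 = True:
  propagation gives y5=False, y4=True, y1=False; an empty clause results — contradiction.
y6 = False:
  propagation gives y5=False; an empty clause results — contradiction.
Every branch closes, so no satisfying assignment exists.

UNSATISFIABLE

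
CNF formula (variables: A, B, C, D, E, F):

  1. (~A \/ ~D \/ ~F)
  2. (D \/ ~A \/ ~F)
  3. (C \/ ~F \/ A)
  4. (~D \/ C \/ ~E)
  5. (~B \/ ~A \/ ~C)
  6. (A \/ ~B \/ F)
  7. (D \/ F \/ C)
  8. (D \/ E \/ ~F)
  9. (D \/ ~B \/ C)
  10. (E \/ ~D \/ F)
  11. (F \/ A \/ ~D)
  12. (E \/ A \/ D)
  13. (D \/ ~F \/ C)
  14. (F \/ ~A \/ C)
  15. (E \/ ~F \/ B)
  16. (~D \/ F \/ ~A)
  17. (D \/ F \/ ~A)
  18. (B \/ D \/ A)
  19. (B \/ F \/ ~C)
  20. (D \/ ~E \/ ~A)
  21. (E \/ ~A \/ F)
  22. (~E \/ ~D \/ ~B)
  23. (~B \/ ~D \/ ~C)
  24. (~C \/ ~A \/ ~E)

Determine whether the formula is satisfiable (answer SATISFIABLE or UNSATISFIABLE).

SATISFIABLE

Try A = False.
Set B = False and propagate.
  then D is forced to True.
  then F is forced to True.
  then C is forced to True.
  then E is forced to True.
Every clause has at least one true literal under this assignment.
So A = F, B = F, C = T, D = T, E = T, F = T is a satisfying assignment.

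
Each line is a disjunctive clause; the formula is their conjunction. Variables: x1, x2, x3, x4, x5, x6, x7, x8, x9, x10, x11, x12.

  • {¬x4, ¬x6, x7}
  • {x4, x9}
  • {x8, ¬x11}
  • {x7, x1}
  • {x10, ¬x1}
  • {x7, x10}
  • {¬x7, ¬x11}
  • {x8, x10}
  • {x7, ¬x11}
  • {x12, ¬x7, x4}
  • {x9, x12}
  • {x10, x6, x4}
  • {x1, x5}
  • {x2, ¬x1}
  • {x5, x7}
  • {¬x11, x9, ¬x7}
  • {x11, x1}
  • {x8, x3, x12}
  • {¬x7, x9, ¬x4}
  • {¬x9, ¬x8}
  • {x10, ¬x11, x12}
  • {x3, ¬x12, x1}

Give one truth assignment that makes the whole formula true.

x2 occurs only positively in the remaining clauses — set x2 = True.
Pure literal: x5 appears only positively; assign x5 = True.
Set x1 = True and propagate.
  then x10 is forced to True.
Branch on x3: take x3 = False.
The remaining clauses are satisfied by x4 = True, x6 = False, x7 = False, x8 = False, x9 = False, x11 = False, x12 = True.
Every clause has at least one true literal under this assignment.

x1=T, x2=T, x3=F, x4=T, x5=T, x6=F, x7=F, x8=F, x9=F, x10=T, x11=F, x12=T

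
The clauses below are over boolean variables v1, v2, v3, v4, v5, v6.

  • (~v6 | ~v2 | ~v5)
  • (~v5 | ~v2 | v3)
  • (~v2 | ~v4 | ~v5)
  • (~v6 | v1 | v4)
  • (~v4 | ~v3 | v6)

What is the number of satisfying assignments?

Split on v2, then v4.
  v2=1, v4=1: v1 free; 3 ways for (v3,v5,v6) × 2^1 = 6.
  v2=1, v4=0: 8 of the 16 assignments to (v1,v3,v5,v6) work.
  v2=0, v4=1: v1, v5 free; 3 ways for (v3,v6) × 2^2 = 12.
  v2=0, v4=0: v3, v5 free; 3 ways for (v1,v6) × 2^2 = 12.
Total: 6 + 8 + 12 + 12 = 38.

38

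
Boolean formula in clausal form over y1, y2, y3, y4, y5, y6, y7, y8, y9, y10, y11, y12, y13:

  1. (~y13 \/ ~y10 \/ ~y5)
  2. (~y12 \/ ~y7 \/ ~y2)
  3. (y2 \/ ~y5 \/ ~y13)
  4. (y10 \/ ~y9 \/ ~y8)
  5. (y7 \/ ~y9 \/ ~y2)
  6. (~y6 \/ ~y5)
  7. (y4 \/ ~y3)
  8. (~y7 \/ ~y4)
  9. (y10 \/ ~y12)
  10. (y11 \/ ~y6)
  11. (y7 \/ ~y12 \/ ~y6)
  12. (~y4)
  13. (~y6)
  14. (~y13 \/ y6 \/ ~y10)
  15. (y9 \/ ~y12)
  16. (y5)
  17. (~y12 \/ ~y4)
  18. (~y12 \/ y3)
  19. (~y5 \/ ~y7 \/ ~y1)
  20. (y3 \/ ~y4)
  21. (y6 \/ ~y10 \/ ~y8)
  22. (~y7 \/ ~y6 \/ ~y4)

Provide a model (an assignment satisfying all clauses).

y1 = 1, y2 = 1, y3 = 0, y4 = 0, y5 = 1, y6 = 0, y7 = 0, y8 = 0, y9 = 0, y10 = 0, y11 = 0, y12 = 0, y13 = 1

Check each clause:
  1. (~y13 \/ ~y5 \/ ~y10) — ~y10 is true.
  2. (~y12 \/ ~y2 \/ ~y7) — ~y7 is true.
  3. (~y13 \/ ~y5 \/ y2) — y2 is true.
  4. (y10 \/ ~y9 \/ ~y8) — ~y8 is true.
  5. (~y9 \/ ~y2 \/ y7) — ~y9 is true.
  6. (~y5 \/ ~y6) — ~y6 is true.
  7. (~y3 \/ y4) — ~y3 is true.
  8. (~y7 \/ ~y4) — ~y7 is true.
  9. (~y12 \/ y10) — ~y12 is true.
  10. (~y6 \/ y11) — ~y6 is true.
  11. (~y6 \/ y7 \/ ~y12) — ~y6 is true.
  12. (~y4) — ~y4 is true.
  13. (~y6) — ~y6 is true.
  14. (~y13 \/ ~y10 \/ y6) — ~y10 is true.
  15. (~y12 \/ y9) — ~y12 is true.
  16. (y5) — y5 is true.
  17. (~y12 \/ ~y4) — ~y4 is true.
  18. (y3 \/ ~y12) — ~y12 is true.
  19. (~y7 \/ ~y1 \/ ~y5) — ~y7 is true.
  20. (y3 \/ ~y4) — ~y4 is true.
  21. (~y8 \/ ~y10 \/ y6) — ~y8 is true.
  22. (~y6 \/ ~y7 \/ ~y4) — ~y7 is true.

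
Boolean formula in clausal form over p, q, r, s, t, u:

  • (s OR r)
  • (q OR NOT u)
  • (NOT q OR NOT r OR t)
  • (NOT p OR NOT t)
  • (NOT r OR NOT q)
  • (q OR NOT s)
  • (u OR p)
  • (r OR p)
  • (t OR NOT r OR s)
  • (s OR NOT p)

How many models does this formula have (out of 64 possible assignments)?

Satisfying assignments:
  p=T q=T r=F s=T t=F u=F
  p=T q=T r=F s=T t=F u=T
Count: 2.

2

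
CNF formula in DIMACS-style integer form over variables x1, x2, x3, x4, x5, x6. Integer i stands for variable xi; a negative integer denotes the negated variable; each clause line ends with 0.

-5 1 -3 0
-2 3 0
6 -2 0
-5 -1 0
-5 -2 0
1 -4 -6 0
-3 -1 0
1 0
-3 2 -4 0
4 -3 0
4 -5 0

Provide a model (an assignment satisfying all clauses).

The clause (x1) is unit: x1 must be True.
The clause (NOT x5) is unit: x5 must be False.
(NOT x3) is a unit clause, so x3 = False.
(NOT x2) is a unit clause, so x2 = False.
x4, x6 are now unconstrained; take x4 = True, x6 = False.
Every clause has at least one true literal under this assignment.

x1 = T, x2 = F, x3 = F, x4 = T, x5 = F, x6 = F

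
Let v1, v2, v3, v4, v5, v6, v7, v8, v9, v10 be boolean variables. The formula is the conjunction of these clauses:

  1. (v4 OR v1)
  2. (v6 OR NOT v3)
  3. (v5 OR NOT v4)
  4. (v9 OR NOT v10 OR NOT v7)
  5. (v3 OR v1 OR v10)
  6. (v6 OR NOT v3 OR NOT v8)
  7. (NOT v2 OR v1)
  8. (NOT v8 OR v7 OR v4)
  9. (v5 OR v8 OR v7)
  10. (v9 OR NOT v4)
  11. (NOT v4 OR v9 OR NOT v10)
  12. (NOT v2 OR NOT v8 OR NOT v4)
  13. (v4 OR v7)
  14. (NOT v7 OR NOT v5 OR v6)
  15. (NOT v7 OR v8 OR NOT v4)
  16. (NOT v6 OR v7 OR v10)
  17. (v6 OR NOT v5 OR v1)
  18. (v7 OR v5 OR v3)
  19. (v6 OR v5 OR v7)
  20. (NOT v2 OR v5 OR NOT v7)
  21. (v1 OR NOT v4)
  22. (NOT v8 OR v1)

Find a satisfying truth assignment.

v1=1, v2=0, v3=0, v4=0, v5=0, v6=1, v7=1, v8=1, v9=1, v10=1

Check each clause:
  1. (v1 OR v4) — v1 is true.
  2. (v6 OR NOT v3) — NOT v3 is true.
  3. (v5 OR NOT v4) — NOT v4 is true.
  4. (NOT v7 OR NOT v10 OR v9) — v9 is true.
  5. (v3 OR v1 OR v10) — v1 is true.
  6. (NOT v3 OR NOT v8 OR v6) — NOT v3 is true.
  7. (v1 OR NOT v2) — v1 is true.
  8. (v7 OR v4 OR NOT v8) — v7 is true.
  9. (v7 OR v5 OR v8) — v8 is true.
  10. (NOT v4 OR v9) — v9 is true.
  11. (v9 OR NOT v10 OR NOT v4) — v9 is true.
  12. (NOT v4 OR NOT v8 OR NOT v2) — NOT v4 is true.
  13. (v7 OR v4) — v7 is true.
  14. (NOT v7 OR NOT v5 OR v6) — NOT v5 is true.
  15. (NOT v7 OR v8 OR NOT v4) — v8 is true.
  16. (v7 OR v10 OR NOT v6) — v10 is true.
  17. (v1 OR NOT v5 OR v6) — v1 is true.
  18. (v3 OR v7 OR v5) — v7 is true.
  19. (v6 OR v7 OR v5) — v6 is true.
  20. (v5 OR NOT v7 OR NOT v2) — NOT v2 is true.
  21. (v1 OR NOT v4) — v1 is true.
  22. (NOT v8 OR v1) — v1 is true.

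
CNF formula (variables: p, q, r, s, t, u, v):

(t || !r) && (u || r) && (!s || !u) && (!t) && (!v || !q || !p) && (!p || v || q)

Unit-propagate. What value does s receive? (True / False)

(!t) stands alone — t = False.
(t || !r) with t = False leaves only !r, so r = False.
(u || r): since r = False, the clause reduces to (u). u = True.
(!u || !s): since u = True, the clause reduces to (!s). s = False.

False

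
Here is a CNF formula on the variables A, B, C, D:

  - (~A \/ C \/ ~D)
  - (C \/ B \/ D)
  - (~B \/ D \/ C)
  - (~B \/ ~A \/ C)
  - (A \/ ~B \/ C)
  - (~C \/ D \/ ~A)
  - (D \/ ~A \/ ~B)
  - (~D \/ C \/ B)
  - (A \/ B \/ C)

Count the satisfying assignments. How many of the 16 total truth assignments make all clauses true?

6

Satisfying assignments:
  A=F B=F C=T D=F
  A=F B=F C=T D=T
  A=F B=T C=T D=F
  A=F B=T C=T D=T
  A=T B=F C=T D=T
  A=T B=T C=T D=T
That's 6 in total.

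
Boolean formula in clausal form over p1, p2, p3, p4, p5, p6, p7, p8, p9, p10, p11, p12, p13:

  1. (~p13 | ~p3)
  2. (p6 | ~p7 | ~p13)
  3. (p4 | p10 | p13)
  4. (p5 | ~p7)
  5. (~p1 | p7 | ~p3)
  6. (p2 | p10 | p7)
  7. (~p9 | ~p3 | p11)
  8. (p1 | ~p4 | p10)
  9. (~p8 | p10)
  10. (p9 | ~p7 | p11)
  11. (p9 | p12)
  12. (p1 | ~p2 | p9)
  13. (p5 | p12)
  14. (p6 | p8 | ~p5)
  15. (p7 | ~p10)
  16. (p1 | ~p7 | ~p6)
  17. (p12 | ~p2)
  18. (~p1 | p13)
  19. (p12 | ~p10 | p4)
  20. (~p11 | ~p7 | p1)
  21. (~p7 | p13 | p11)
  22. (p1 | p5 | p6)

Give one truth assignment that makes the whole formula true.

p1=T, p2=T, p3=F, p4=F, p5=T, p6=T, p7=T, p8=F, p9=F, p10=F, p11=T, p12=T, p13=T

Pure literal: p3 appears only negated; assign p3 = False.
Pure literal: p12 appears only positively; assign p12 = True.
Branch on p1: take p1 = True.
  then p13 is forced to True.
Try p2 = True.
Branch on p5: take p5 = True.
The remaining clauses are satisfied by p4 = False, p6 = True, p7 = True, p8 = False, p9 = False, p10 = False, p11 = True.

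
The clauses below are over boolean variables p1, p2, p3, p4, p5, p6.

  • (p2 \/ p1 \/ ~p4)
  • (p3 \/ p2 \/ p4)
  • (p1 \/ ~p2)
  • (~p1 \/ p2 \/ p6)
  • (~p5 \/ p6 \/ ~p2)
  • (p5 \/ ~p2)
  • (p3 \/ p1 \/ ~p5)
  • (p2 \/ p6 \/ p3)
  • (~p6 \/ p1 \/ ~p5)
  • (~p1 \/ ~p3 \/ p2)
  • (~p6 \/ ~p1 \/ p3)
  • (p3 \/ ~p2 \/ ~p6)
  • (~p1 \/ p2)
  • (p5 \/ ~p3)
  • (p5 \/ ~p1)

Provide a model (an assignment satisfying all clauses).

Try p1 = False.
  then p2 is forced to False.
  then p4 is forced to False.
  then p3 is forced to True.
  then p5 is forced to True.
  then p6 is forced to False.
Check each clause:
  1. (~p4 \/ p1 \/ p2) — ~p4 is true.
  2. (p4 \/ p3 \/ p2) — p3 is true.
  3. (p1 \/ ~p2) — ~p2 is true.
  4. (p2 \/ p6 \/ ~p1) — ~p1 is true.
  5. (~p5 \/ ~p2 \/ p6) — ~p2 is true.
  6. (p5 \/ ~p2) — p5 is true.
  7. (p3 \/ ~p5 \/ p1) — p3 is true.
  8. (p2 \/ p3 \/ p6) — p3 is true.
  9. (~p6 \/ ~p5 \/ p1) — ~p6 is true.
  10. (~p1 \/ ~p3 \/ p2) — ~p1 is true.
  11. (p3 \/ ~p1 \/ ~p6) — ~p6 is true.
  12. (~p6 \/ ~p2 \/ p3) — ~p6 is true.
  13. (p2 \/ ~p1) — ~p1 is true.
  14. (p5 \/ ~p3) — p5 is true.
  15. (p5 \/ ~p1) — p5 is true.

p1 = F  p2 = F  p3 = T  p4 = F  p5 = T  p6 = F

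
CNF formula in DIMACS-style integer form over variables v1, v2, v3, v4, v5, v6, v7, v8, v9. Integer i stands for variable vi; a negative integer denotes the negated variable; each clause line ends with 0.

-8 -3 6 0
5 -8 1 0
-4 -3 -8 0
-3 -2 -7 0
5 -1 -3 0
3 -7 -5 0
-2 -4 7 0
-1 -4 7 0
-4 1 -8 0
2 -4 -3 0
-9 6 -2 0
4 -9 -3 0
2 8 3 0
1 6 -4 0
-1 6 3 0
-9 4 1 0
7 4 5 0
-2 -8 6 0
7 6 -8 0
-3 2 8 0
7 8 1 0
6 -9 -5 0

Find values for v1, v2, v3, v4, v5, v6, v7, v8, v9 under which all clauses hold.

v1=T, v2=T, v3=F, v4=F, v5=T, v6=T, v7=F, v8=T, v9=F

v6 occurs only positively in the remaining clauses — set v6 = True.
v9 occurs only negated in the remaining clauses — set v9 = False.
Try v1 = True.
The remaining clauses are satisfied by v2 = True, v3 = False, v4 = False, v5 = True, v7 = False, v8 = True.
Check each clause:
  1. (¬v8 ∨ v6 ∨ ¬v3) — ¬v3 is true.
  2. (v1 ∨ v5 ∨ ¬v8) — v1 is true.
  3. (¬v3 ∨ ¬v4 ∨ ¬v8) — ¬v4 is true.
  4. (¬v2 ∨ ¬v3 ∨ ¬v7) — ¬v7 is true.
  5. (¬v3 ∨ v5 ∨ ¬v1) — ¬v3 is true.
  6. (¬v5 ∨ v3 ∨ ¬v7) — ¬v7 is true.
  7. (v7 ∨ ¬v4 ∨ ¬v2) — ¬v4 is true.
  8. (¬v4 ∨ ¬v1 ∨ v7) — ¬v4 is true.
  9. (v1 ∨ ¬v8 ∨ ¬v4) — v1 is true.
  10. (¬v3 ∨ v2 ∨ ¬v4) — v2 is true.
  11. (¬v9 ∨ v6 ∨ ¬v2) — v6 is true.
  12. (v4 ∨ ¬v9 ∨ ¬v3) — ¬v3 is true.
  13. (v8 ∨ v2 ∨ v3) — v8 is true.
  14. (v1 ∨ ¬v4 ∨ v6) — v1 is true.
  15. (v6 ∨ v3 ∨ ¬v1) — v6 is true.
  16. (v4 ∨ v1 ∨ ¬v9) — v1 is true.
  17. (v5 ∨ v7 ∨ v4) — v5 is true.
  18. (¬v2 ∨ ¬v8 ∨ v6) — v6 is true.
  19. (v6 ∨ v7 ∨ ¬v8) — v6 is true.
  20. (v8 ∨ ¬v3 ∨ v2) — v8 is true.
  21. (v8 ∨ v7 ∨ v1) — v8 is true.
  22. (v6 ∨ ¬v5 ∨ ¬v9) — v6 is true.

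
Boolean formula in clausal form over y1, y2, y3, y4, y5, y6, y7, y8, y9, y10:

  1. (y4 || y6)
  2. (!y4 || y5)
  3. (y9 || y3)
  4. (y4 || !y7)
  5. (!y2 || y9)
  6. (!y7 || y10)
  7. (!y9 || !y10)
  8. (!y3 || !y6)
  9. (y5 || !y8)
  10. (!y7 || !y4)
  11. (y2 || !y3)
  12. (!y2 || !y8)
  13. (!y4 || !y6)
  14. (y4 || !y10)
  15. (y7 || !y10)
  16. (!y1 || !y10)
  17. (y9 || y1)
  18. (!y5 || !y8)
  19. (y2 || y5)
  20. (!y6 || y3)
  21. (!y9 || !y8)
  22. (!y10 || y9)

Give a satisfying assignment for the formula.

y1=1, y2=1, y3=1, y4=1, y5=1, y6=0, y7=0, y8=0, y9=1, y10=0

Check each clause:
  1. (y6 || y4) — y4 is true.
  2. (!y4 || y5) — y5 is true.
  3. (y9 || y3) — y9 is true.
  4. (!y7 || y4) — !y7 is true.
  5. (y9 || !y2) — y9 is true.
  6. (!y7 || y10) — !y7 is true.
  7. (!y10 || !y9) — !y10 is true.
  8. (!y6 || !y3) — !y6 is true.
  9. (y5 || !y8) — !y8 is true.
  10. (!y7 || !y4) — !y7 is true.
  11. (!y3 || y2) — y2 is true.
  12. (!y2 || !y8) — !y8 is true.
  13. (!y6 || !y4) — !y6 is true.
  14. (y4 || !y10) — y4 is true.
  15. (!y10 || y7) — !y10 is true.
  16. (!y10 || !y1) — !y10 is true.
  17. (y1 || y9) — y1 is true.
  18. (!y8 || !y5) — !y8 is true.
  19. (y5 || y2) — y2 is true.
  20. (!y6 || y3) — !y6 is true.
  21. (!y8 || !y9) — !y8 is true.
  22. (!y10 || y9) — y9 is true.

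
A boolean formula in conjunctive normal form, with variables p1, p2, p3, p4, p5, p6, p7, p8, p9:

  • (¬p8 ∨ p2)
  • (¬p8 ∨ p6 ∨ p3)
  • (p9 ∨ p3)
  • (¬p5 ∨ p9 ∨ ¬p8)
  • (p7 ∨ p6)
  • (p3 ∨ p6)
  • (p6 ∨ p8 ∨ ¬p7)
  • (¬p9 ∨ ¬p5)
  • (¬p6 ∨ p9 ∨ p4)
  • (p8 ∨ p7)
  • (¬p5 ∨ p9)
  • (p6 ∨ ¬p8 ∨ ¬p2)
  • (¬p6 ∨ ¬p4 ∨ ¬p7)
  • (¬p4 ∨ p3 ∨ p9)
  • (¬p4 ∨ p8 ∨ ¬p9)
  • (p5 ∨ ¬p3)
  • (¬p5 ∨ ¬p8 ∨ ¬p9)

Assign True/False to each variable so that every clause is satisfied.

Set p2 = True and propagate.
Branch on p3: take p3 = False.
  then p9 is forced to True.
  then p6 is forced to True.
  then p5 is forced to False.
Branch on p4: take p4 = False.
The remaining clauses are satisfied by p1 = False, p7 = True, p8 = True.

p1=False  p2=True  p3=False  p4=False  p5=False  p6=True  p7=True  p8=True  p9=True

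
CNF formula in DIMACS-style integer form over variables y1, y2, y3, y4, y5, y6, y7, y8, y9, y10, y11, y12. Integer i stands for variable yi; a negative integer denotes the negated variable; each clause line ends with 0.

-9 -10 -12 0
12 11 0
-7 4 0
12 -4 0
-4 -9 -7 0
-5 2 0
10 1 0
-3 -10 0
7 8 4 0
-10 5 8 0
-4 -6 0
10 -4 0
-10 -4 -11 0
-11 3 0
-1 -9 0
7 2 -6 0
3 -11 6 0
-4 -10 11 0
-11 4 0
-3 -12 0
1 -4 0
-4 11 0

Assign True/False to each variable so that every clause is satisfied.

y2 occurs only positively in the remaining clauses — set y2 = True.
Pure literal: y8 appears only positively; assign y8 = True.
Set y1 = False and propagate.
  then y10 is forced to True.
  then y3 is forced to False.
  then y11 is forced to False.
  then y12 is forced to True.
  then y9 is forced to False.
  then y4 is forced to False.
  then y7 is forced to False.
y5, y6 are now unconstrained; take y5 = True, y6 = True.

y1 = False  y2 = True  y3 = False  y4 = False  y5 = True  y6 = True  y7 = False  y8 = True  y9 = False  y10 = True  y11 = False  y12 = True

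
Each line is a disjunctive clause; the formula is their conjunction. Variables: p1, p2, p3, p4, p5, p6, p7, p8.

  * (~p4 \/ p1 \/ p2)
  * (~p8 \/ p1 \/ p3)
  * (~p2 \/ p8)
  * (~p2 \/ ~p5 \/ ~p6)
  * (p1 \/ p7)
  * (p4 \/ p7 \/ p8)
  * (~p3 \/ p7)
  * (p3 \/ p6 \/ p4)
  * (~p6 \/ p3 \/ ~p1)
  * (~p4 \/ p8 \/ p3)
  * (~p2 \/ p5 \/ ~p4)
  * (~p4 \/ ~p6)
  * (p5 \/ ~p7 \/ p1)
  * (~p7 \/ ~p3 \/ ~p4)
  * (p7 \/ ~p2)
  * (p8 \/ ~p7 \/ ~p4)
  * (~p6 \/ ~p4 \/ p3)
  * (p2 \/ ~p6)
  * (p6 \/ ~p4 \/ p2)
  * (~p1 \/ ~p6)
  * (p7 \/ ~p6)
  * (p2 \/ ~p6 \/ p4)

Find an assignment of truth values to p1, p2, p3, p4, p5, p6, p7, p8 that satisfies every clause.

p1=1, p2=0, p3=1, p4=0, p5=1, p6=0, p7=1, p8=0

Branch on p1: take p1 = True.
  then p6 is forced to False.
Try p2 = False.
  then p4 is forced to False.
  then p3 is forced to True.
  then p7 is forced to True.
p5, p8 are now unconstrained; take p5 = True, p8 = False.
Every clause has at least one true literal under this assignment.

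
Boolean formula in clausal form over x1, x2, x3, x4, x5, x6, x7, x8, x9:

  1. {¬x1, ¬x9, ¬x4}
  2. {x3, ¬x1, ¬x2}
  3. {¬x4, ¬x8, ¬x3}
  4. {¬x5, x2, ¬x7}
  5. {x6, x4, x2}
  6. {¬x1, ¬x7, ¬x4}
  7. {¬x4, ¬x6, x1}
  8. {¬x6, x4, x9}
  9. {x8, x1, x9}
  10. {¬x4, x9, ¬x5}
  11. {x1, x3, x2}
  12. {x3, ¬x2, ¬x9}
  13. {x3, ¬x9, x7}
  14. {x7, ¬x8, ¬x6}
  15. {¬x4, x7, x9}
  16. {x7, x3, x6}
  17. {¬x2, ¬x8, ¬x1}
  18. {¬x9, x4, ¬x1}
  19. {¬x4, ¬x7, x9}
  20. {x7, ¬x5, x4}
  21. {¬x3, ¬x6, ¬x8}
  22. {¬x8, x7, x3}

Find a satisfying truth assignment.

x1 = 0, x2 = 1, x3 = 1, x4 = 0, x5 = 1, x6 = 0, x7 = 1, x8 = 0, x9 = 1

Check each clause:
  1. {¬x9, ¬x4, ¬x1} — ¬x4 is true.
  2. {x3, ¬x1, ¬x2} — x3 is true.
  3. {¬x8, ¬x3, ¬x4} — ¬x8 is true.
  4. {¬x5, ¬x7, x2} — x2 is true.
  5. {x6, x4, x2} — x2 is true.
  6. {¬x4, ¬x7, ¬x1} — ¬x4 is true.
  7. {¬x4, ¬x6, x1} — ¬x6 is true.
  8. {x4, x9, ¬x6} — x9 is true.
  9. {x9, x1, x8} — x9 is true.
  10. {¬x5, ¬x4, x9} — x9 is true.
  11. {x2, x3, x1} — x2 is true.
  12. {¬x9, x3, ¬x2} — x3 is true.
  13. {x7, x3, ¬x9} — x3 is true.
  14. {¬x8, x7, ¬x6} — ¬x8 is true.
  15. {x7, x9, ¬x4} — x9 is true.
  16. {x3, x7, x6} — x3 is true.
  17. {¬x1, ¬x2, ¬x8} — ¬x8 is true.
  18. {¬x1, x4, ¬x9} — ¬x1 is true.
  19. {¬x4, ¬x7, x9} — x9 is true.
  20. {x7, ¬x5, x4} — x7 is true.
  21. {¬x3, ¬x8, ¬x6} — ¬x8 is true.
  22. {x3, ¬x8, x7} — ¬x8 is true.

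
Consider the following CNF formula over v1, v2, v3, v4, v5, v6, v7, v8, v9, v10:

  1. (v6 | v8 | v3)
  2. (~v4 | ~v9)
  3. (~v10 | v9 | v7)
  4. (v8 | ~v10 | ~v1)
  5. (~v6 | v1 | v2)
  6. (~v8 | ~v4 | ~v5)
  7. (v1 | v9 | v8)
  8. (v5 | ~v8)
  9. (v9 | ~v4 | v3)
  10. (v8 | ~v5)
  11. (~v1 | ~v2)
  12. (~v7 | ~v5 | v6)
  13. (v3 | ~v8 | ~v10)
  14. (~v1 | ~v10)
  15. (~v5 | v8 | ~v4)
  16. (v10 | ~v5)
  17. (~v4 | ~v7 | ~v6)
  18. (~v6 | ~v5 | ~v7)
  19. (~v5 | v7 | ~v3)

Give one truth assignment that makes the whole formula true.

v4 occurs only negated in the remaining clauses — set v4 = False.
Set v1 = True and propagate.
  then v2 is forced to False.
  then v10 is forced to False.
  then v5 is forced to False.
  then v8 is forced to False.
Try v3 = True.
v6, v7, v9 are now unconstrained; take v6 = False, v7 = False, v9 = True.
Check each clause:
  1. (v8 | v6 | v3) — v3 is true.
  2. (~v4 | ~v9) — ~v4 is true.
  3. (v7 | ~v10 | v9) — v9 is true.
  4. (~v1 | ~v10 | v8) — ~v10 is true.
  5. (v1 | v2 | ~v6) — v1 is true.
  6. (~v4 | ~v5 | ~v8) — ~v8 is true.
  7. (v9 | v8 | v1) — v1 is true.
  8. (~v8 | v5) — ~v8 is true.
  9. (~v4 | v3 | v9) — v9 is true.
  10. (v8 | ~v5) — ~v5 is true.
  11. (~v2 | ~v1) — ~v2 is true.
  12. (~v7 | v6 | ~v5) — ~v7 is true.
  13. (~v8 | ~v10 | v3) — ~v8 is true.
  14. (~v1 | ~v10) — ~v10 is true.
  15. (~v5 | ~v4 | v8) — ~v5 is true.
  16. (~v5 | v10) — ~v5 is true.
  17. (~v4 | ~v7 | ~v6) — ~v7 is true.
  18. (~v7 | ~v6 | ~v5) — ~v7 is true.
  19. (~v5 | ~v3 | v7) — ~v5 is true.

v1 = 1, v2 = 0, v3 = 1, v4 = 0, v5 = 0, v6 = 0, v7 = 0, v8 = 0, v9 = 1, v10 = 0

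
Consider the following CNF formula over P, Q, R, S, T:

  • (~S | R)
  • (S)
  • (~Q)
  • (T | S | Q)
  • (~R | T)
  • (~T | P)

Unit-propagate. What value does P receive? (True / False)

Unit clause (S) sets S = True.
In (~S | R), ~S is now false; R must hold, so R = True.
(~Q) is a unit clause: Q = False.
In (T | ~R), ~R is now false; T must hold, so T = True.
(P | ~T): since T = True, the clause reduces to (P). P = True.

True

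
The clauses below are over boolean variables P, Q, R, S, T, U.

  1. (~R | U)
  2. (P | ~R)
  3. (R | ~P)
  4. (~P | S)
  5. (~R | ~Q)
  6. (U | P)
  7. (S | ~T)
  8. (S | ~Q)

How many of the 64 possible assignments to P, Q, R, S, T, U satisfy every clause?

7

Satisfying assignments:
  P=0 Q=0 R=0 S=0 T=0 U=1
  P=0 Q=0 R=0 S=1 T=0 U=1
  P=0 Q=0 R=0 S=1 T=1 U=1
  P=0 Q=1 R=0 S=1 T=0 U=1
  P=0 Q=1 R=0 S=1 T=1 U=1
  P=1 Q=0 R=1 S=1 T=0 U=1
  P=1 Q=0 R=1 S=1 T=1 U=1
That's 7 in total.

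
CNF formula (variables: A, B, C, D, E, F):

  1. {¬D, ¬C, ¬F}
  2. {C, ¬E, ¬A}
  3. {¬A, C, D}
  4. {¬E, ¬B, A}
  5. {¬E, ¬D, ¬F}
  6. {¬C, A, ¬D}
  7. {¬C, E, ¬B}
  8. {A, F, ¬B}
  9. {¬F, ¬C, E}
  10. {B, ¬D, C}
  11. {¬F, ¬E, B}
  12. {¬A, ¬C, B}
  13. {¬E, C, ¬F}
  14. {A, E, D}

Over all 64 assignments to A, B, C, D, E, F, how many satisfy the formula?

8

Split on C, then E.
  C=T, E=T: remaining (A,B,D,F) ∈ {(F,F,F,F); (T,T,F,F); (T,T,F,T); (T,T,T,F)} — 4.
  C=T, E=F: a clause becomes empty — 0.
  C=F, E=T: remaining (A,B,D,F) ∈ {(F,F,F,F)} — 1.
  C=F, E=F: remaining (A,B,D,F) ∈ {(F,T,T,T); (T,T,T,F); (T,T,T,T)} — 3.
Total: 4 + 0 + 1 + 3 = 8.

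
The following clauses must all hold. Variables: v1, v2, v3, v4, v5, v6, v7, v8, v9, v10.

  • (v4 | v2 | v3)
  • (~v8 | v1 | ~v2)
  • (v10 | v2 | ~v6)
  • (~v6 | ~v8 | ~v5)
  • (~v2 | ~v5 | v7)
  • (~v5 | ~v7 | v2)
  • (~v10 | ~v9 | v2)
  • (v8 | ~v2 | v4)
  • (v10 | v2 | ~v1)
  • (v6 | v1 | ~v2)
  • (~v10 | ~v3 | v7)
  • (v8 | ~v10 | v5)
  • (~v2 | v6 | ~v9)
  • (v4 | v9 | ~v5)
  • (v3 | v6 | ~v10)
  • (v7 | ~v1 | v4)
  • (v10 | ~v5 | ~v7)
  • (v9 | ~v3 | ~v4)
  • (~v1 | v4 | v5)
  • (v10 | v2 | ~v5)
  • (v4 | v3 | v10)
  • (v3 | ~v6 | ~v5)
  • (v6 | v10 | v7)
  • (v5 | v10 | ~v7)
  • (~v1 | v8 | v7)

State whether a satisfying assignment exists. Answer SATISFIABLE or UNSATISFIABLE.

SATISFIABLE

Branch on v1: take v1 = True.
Set v2 = True and propagate.
Try v3 = False.
For the remaining variables, v4 = True, v5 = False, v6 = True, v7 = False, v8 = True, v9 = False, v10 = False works.
So v1=T, v2=T, v3=F, v4=T, v5=F, v6=T, v7=F, v8=T, v9=F, v10=F is a satisfying assignment.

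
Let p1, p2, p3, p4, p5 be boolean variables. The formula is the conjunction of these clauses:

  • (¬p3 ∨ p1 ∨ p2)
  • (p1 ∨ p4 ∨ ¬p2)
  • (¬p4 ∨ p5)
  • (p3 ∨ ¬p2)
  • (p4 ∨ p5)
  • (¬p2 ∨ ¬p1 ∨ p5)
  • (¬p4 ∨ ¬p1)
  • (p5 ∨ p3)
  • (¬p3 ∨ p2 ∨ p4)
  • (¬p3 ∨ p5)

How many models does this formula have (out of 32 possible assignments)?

The models are:
  p1=F p2=F p3=F p4=F p5=T
  p1=F p2=F p3=F p4=T p5=T
  p1=F p2=T p3=T p4=T p5=T
  p1=T p2=F p3=F p4=F p5=T
  p1=T p2=T p3=T p4=F p5=T
Count: 5.

5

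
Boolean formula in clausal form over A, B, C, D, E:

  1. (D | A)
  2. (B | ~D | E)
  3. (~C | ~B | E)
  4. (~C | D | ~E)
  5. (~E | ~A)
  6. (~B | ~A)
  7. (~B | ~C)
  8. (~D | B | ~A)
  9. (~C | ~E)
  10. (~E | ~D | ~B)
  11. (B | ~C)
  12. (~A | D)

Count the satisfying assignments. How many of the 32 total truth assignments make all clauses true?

2

Satisfying assignments:
  A=F B=F C=F D=T E=T
  A=F B=T C=F D=T E=F
Count: 2.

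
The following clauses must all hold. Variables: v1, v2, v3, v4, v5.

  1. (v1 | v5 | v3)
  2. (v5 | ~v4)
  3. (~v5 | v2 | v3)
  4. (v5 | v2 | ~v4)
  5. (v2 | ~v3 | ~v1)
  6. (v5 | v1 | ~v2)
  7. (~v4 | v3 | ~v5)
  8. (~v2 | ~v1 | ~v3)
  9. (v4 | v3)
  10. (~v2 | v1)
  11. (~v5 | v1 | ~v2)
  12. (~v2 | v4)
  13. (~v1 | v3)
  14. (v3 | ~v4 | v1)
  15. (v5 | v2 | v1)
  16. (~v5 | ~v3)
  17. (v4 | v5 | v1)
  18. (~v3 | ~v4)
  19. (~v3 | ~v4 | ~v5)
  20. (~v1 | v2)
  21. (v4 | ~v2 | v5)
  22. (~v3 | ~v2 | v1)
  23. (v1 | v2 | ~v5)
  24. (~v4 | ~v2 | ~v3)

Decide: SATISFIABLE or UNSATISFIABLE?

UNSATISFIABLE

v2 = True:
  propagation gives v1=True, v3=False; an empty clause results — contradiction.
v2 = False:
  propagation gives v1=False, v5=True; an empty clause results — contradiction.
Every branch closes, so no satisfying assignment exists.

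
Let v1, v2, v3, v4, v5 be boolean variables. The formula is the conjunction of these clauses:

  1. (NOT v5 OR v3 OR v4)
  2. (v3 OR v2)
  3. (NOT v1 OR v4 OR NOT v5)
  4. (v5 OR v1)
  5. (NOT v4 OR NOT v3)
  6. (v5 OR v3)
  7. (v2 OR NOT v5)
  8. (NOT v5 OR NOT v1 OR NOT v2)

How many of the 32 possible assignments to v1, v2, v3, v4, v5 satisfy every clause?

4

Satisfying assignments:
  v1=0 v2=1 v3=0 v4=1 v5=1
  v1=0 v2=1 v3=1 v4=0 v5=1
  v1=1 v2=0 v3=1 v4=0 v5=0
  v1=1 v2=1 v3=1 v4=0 v5=0
That's 4 in total.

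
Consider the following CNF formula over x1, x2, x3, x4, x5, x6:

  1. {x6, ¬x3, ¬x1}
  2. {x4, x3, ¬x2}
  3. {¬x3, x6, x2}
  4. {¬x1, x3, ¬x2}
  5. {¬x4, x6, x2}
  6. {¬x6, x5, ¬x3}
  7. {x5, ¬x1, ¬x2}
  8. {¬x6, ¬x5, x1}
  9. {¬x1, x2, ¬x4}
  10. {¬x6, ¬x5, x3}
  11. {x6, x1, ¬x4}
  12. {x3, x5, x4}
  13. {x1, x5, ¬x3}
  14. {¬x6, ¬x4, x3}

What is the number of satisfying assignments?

The models are:
  x1=F x2=F x3=F x4=F x5=T x6=F
  x1=F x2=T x3=T x4=F x5=T x6=F
  x1=T x2=F x3=F x4=F x5=T x6=F
  x1=T x2=F x3=T x4=F x5=T x6=T
  x1=T x2=T x3=T x4=F x5=T x6=T
  x1=T x2=T x3=T x4=T x5=T x6=T
That's 6 in total.

6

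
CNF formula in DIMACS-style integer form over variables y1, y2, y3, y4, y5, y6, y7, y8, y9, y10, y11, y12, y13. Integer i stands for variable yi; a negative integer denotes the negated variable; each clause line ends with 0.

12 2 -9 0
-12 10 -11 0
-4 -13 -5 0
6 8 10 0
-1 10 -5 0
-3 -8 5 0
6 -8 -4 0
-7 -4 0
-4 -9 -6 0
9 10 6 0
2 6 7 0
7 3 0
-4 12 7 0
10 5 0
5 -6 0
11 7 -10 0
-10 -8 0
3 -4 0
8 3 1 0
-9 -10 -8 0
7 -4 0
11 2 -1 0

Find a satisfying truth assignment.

y2 occurs only positively in the remaining clauses — set y2 = True.
y4 occurs only negated in the remaining clauses — set y4 = False.
Set y1 = False and propagate.
The remaining clauses are satisfied by y3 = True, y5 = True, y6 = False, y7 = True, y8 = False, y9 = False, y10 = True, y11 = True, y12 = True, y13 = False.

y1=0, y2=1, y3=1, y4=0, y5=1, y6=0, y7=1, y8=0, y9=0, y10=1, y11=1, y12=1, y13=0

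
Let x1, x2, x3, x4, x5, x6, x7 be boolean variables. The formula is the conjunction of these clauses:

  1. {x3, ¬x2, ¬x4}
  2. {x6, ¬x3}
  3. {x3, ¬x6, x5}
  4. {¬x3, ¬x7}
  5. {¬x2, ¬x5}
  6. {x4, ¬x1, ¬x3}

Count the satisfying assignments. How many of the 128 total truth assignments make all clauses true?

37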